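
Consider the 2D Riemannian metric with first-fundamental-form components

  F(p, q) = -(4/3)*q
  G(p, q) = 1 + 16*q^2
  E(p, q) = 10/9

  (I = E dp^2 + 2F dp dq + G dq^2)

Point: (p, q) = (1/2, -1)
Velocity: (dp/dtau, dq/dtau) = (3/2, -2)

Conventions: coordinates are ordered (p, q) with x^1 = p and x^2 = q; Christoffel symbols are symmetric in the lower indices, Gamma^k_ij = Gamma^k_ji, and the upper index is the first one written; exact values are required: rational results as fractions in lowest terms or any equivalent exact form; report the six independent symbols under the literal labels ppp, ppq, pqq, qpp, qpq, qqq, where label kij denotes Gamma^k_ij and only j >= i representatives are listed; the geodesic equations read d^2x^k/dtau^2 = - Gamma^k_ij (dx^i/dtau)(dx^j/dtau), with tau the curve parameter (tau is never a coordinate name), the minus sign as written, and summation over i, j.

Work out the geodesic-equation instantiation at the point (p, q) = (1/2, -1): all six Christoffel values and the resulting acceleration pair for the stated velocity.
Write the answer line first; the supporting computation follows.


Answer: Gamma_ppp = 0, Gamma_ppq = 0, Gamma_pqq = -6/77, Gamma_qpp = 0, Gamma_qpq = 0, Gamma_qqq = -72/77; accelerations (d^2p/dtau^2, d^2q/dtau^2) = (24/77, 288/77)

E = 10/9, F = 4/3, G = 17 at the point
E_p = 0, E_q = 0, F_p = 0, F_q = -4/3, G_p = 0, G_q = -32
EG - F^2 = 154/9;  g^inv = (9/154) * [[17, -4/3], [-4/3, 10/9]]
first-kind symbols [ij,l] = (1/2)(d_i g_jl + d_j g_il - d_l g_ij): [pp,p] = E_p/2 = 0, [pp,q] = F_p - E_q/2 = 0, [pq,p] = E_q/2 = 0, [pq,q] = G_p/2 = 0, [qq,p] = F_q - G_p/2 = -4/3, [qq,q] = G_q/2 = -16
Gamma^p_ij = (G*[ij,p] - F*[ij,q])/(EG - F^2), Gamma^q_ij = (E*[ij,q] - F*[ij,p])/(EG - F^2)
Gamma_ppp = 0, Gamma_ppq = 0, Gamma_pqq = -6/77, Gamma_qpp = 0, Gamma_qpq = 0, Gamma_qqq = -72/77
d^2p/dtau^2 = -(Gamma_ppp*(3/2)^2 + 2*Gamma_ppq*(3/2)*(-2) + Gamma_pqq*(-2)^2) = 24/77
d^2q/dtau^2 = -(Gamma_qpp*(3/2)^2 + 2*Gamma_qpq*(3/2)*(-2) + Gamma_qqq*(-2)^2) = 288/77


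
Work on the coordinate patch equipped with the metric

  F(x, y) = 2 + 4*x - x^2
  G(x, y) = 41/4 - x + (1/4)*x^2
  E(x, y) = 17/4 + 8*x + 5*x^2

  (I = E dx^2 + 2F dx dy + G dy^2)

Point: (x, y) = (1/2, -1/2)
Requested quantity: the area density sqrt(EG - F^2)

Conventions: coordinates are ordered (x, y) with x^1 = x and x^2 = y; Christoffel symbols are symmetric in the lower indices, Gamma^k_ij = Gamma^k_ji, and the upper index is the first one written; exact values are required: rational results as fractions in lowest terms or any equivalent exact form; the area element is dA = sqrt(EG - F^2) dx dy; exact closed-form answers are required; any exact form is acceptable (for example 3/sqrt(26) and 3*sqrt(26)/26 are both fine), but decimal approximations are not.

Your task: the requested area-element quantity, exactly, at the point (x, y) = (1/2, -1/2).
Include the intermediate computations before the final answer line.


E = 19/2, F = 15/4, G = 157/16; EG - F^2 = 2533/32

Answer: sqrt(EG - F^2) = sqrt(5066)/8


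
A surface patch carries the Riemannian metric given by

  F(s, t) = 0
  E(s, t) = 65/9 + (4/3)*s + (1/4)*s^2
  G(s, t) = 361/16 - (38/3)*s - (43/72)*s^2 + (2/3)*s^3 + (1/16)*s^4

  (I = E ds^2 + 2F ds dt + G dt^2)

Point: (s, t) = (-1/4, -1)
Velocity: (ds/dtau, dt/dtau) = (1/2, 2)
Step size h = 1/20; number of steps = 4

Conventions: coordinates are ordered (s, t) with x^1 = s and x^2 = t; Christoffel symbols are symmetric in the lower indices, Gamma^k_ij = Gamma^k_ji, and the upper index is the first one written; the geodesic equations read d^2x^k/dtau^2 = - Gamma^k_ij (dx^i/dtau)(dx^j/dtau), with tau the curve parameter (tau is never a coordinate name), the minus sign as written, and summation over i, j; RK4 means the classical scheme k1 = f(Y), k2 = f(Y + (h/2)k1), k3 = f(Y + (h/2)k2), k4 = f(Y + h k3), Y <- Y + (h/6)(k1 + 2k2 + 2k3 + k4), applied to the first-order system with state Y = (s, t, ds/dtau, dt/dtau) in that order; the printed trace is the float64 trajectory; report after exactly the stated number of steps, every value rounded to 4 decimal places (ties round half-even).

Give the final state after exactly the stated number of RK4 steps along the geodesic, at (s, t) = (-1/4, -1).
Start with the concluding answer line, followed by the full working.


Answer: s = -0.2226, t = -0.5950, ds/dtau = -0.2284, dt/dtau = 2.0266

f(Y) = (ds/dtau, dt/dtau, -Gamma^s_ij Y'^i Y'^j, -Gamma^t_ij Y'^i Y'^j) with the Gammas evaluated at the stage position; h = 0.050000; intermediate values shown to 6 dp
step 0: s = -0.2500, t = -1.0000, ds/dtau = 0.5000, dt/dtau = 2.0000
step 1:
  k1: at (s, t) = (-0.250000, -1.000000), (ds/dtau, dt/dtau) = (0.500000, 2.000000); Gamma_sss = 0.087503, Gamma_sst = 0.000000, Gamma_stt = 0.886881, Gamma_tss = 0.000000, Gamma_tst = -0.238438, Gamma_ttt = 0.000000; k1 = (0.500000, 2.000000, -3.569399, 0.476876)
  k2: at (s, t) = (-0.237500, -0.950000), (ds/dtau, dt/dtau) = (0.410765, 2.011922); Gamma_sss = 0.087763, Gamma_sst = 0.000000, Gamma_stt = 0.886859, Gamma_tss = 0.000000, Gamma_tst = -0.240389, Gamma_ttt = 0.000000; k2 = (0.410765, 2.011922, -3.604663, 0.397329)
  k3: at (s, t) = (-0.239731, -0.949702), (ds/dtau, dt/dtau) = (0.409883, 2.009933); Gamma_sss = 0.087717, Gamma_sst = 0.000000, Gamma_stt = 0.886867, Gamma_tss = 0.000000, Gamma_tst = -0.240040, Gamma_ttt = 0.000000; k3 = (0.409883, 2.009933, -3.597529, 0.395508)
  k4: at (s, t) = (-0.229506, -0.899503), (ds/dtau, dt/dtau) = (0.320124, 2.019775); Gamma_sss = 0.087928, Gamma_sst = 0.000000, Gamma_stt = 0.886819, Gamma_tss = 0.000000, Gamma_tst = -0.241646, Gamma_ttt = 0.000000; k4 = (0.320124, 2.019775, -3.626781, 0.312485)
  Y <- Y + (h/6)(k1 + 2k2 + 2k3 + k4): s = -0.2295, t = -0.8995, ds/dtau = 0.3200, dt/dtau = 2.0198
step 2:
  k1: at (s, t) = (-0.229488, -0.899471), (ds/dtau, dt/dtau) = (0.319995, 2.019792); Gamma_sss = 0.087929, Gamma_sst = 0.000000, Gamma_stt = 0.886818, Gamma_tss = 0.000000, Gamma_tst = -0.241648, Gamma_ttt = 0.000000; k1 = (0.319995, 2.019792, -3.626833, 0.312366)
  k2: at (s, t) = (-0.221488, -0.848976), (ds/dtau, dt/dtau) = (0.229324, 2.027601); Gamma_sss = 0.088093, Gamma_sst = 0.000000, Gamma_stt = 0.886757, Gamma_tss = 0.000000, Gamma_tst = -0.242912, Gamma_ttt = 0.000000; k2 = (0.229324, 2.027601, -3.650238, 0.225898)
  k3: at (s, t) = (-0.223755, -0.848781), (ds/dtau, dt/dtau) = (0.228739, 2.025439); Gamma_sss = 0.088047, Gamma_sst = 0.000000, Gamma_stt = 0.886777, Gamma_tss = 0.000000, Gamma_tst = -0.242553, Gamma_ttt = 0.000000; k3 = (0.228739, 2.025439, -3.642523, 0.224749)
  k4: at (s, t) = (-0.218051, -0.798199), (ds/dtau, dt/dtau) = (0.137869, 2.031029); Gamma_sss = 0.088164, Gamma_sst = 0.000000, Gamma_stt = 0.886724, Gamma_tss = 0.000000, Gamma_tst = -0.243457, Gamma_ttt = 0.000000; k4 = (0.137869, 2.031029, -3.659485, 0.136344)
  Y <- Y + (h/6)(k1 + 2k2 + 2k3 + k4): s = -0.2180, t = -0.7982, ds/dtau = 0.1377, dt/dtau = 2.0310
step 3:
  k1: at (s, t) = (-0.218038, -0.798163), (ds/dtau, dt/dtau) = (0.137730, 2.031042); Gamma_sss = 0.088164, Gamma_sst = 0.000000, Gamma_stt = 0.886724, Gamma_tss = 0.000000, Gamma_tst = -0.243459, Gamma_ttt = 0.000000; k1 = (0.137730, 2.031042, -3.659526, 0.136208)
  k2: at (s, t) = (-0.214595, -0.747387), (ds/dtau, dt/dtau) = (0.046242, 2.034447); Gamma_sss = 0.088234, Gamma_sst = 0.000000, Gamma_stt = 0.886687, Gamma_tss = 0.000000, Gamma_tst = -0.244006, Gamma_ttt = 0.000000; k2 = (0.046242, 2.034447, -3.670166, 0.045910)
  k3: at (s, t) = (-0.216882, -0.747302), (ds/dtau, dt/dtau) = (0.045976, 2.032190); Gamma_sss = 0.088188, Gamma_sst = 0.000000, Gamma_stt = 0.886712, Gamma_tss = 0.000000, Gamma_tst = -0.243642, Gamma_ttt = 0.000000; k3 = (0.045976, 2.032190, -3.662126, 0.045528)
  k4: at (s, t) = (-0.215739, -0.696554), (ds/dtau, dt/dtau) = (-0.045376, 2.033318); Gamma_sss = 0.088211, Gamma_sst = 0.000000, Gamma_stt = 0.886700, Gamma_tss = 0.000000, Gamma_tst = -0.243824, Gamma_ttt = 0.000000; k4 = (-0.045376, 2.033318, -3.666140, -0.044993)
  Y <- Y + (h/6)(k1 + 2k2 + 2k3 + k4): s = -0.2157, t = -0.6965, ds/dtau = -0.0455, dt/dtau = 2.0333
step 4:
  k1: at (s, t) = (-0.215732, -0.696516), (ds/dtau, dt/dtau) = (-0.045522, 2.033326); Gamma_sss = 0.088211, Gamma_sst = 0.000000, Gamma_stt = 0.886700, Gamma_tss = 0.000000, Gamma_tst = -0.243825, Gamma_ttt = 0.000000; k1 = (-0.045522, 2.033326, -3.666168, -0.045138)
  k2: at (s, t) = (-0.216870, -0.645683), (ds/dtau, dt/dtau) = (-0.137176, 2.032198); Gamma_sss = 0.088188, Gamma_sst = 0.000000, Gamma_stt = 0.886712, Gamma_tss = 0.000000, Gamma_tst = -0.243644, Gamma_ttt = 0.000000; k2 = (-0.137176, 2.032198, -3.663627, -0.135841)
  k3: at (s, t) = (-0.219161, -0.645712), (ds/dtau, dt/dtau) = (-0.137113, 2.029930); Gamma_sss = 0.088141, Gamma_sst = 0.000000, Gamma_stt = 0.886735, Gamma_tss = 0.000000, Gamma_tst = -0.243281, Gamma_ttt = 0.000000; k3 = (-0.137113, 2.029930, -3.655553, -0.135424)
  k4: at (s, t) = (-0.222587, -0.595020), (ds/dtau, dt/dtau) = (-0.228300, 2.026555); Gamma_sss = 0.088071, Gamma_sst = 0.000000, Gamma_stt = 0.886767, Gamma_tss = 0.000000, Gamma_tst = -0.242738, Gamma_ttt = 0.000000; k4 = (-0.228300, 2.026555, -3.646474, -0.224611)
  Y <- Y + (h/6)(k1 + 2k2 + 2k3 + k4): s = -0.2226, t = -0.5950, ds/dtau = -0.2284, dt/dtau = 2.0266


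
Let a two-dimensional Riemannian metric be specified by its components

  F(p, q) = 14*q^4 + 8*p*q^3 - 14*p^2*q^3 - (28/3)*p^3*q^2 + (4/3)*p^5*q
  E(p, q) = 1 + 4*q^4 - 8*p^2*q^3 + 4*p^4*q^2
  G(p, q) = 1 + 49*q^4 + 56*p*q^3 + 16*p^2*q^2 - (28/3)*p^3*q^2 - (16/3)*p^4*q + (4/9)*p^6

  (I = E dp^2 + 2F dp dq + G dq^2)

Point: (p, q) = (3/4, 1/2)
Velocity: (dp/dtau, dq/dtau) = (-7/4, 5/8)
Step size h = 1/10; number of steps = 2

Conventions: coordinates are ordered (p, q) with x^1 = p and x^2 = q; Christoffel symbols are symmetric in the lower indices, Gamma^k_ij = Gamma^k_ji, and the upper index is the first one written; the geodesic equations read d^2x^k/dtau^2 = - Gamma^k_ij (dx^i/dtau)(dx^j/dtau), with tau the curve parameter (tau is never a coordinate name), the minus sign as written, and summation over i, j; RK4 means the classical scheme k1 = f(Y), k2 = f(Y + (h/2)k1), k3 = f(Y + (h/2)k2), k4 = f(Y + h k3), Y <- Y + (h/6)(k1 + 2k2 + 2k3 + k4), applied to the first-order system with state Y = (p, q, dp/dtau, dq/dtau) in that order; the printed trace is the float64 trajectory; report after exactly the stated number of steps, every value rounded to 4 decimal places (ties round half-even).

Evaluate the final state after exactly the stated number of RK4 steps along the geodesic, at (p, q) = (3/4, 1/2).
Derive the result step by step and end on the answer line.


f(Y) = (dp/dtau, dq/dtau, -Gamma^p_ij Y'^i Y'^j, -Gamma^q_ij Y'^i Y'^j) with the Gammas evaluated at the stage position; h = 0.100000; intermediate values shown to 6 dp
step 0: p = 0.7500, q = 0.5000, dp/dtau = -1.7500, dq/dtau = 0.6250
step 1:
  k1: at (p, q) = (0.750000, 0.500000), (dp/dtau, dq/dtau) = (-1.750000, 0.625000); Gamma_ppp = 0.009549, Gamma_ppq = -0.005570, Gamma_pqq = -0.063663, Gamma_qpp = -0.453596, Gamma_qpq = 0.264598, Gamma_qqq = 3.023973; k1 = (-1.750000, 0.625000, -0.016562, 0.786705)
  k2: at (p, q) = (0.662500, 0.531250), (dp/dtau, dq/dtau) = (-1.750828, 0.664335); Gamma_ppp = -0.012352, Gamma_ppq = 0.010942, Gamma_pqq = 0.088505, Gamma_qpp = -0.401533, Gamma_qpq = 0.355720, Gamma_qqq = 2.877136; k2 = (-1.750828, 0.664335, 0.024257, 0.788564)
  k3: at (p, q) = (0.662459, 0.533217), (dp/dtau, dq/dtau) = (-1.748787, 0.664428); Gamma_ppp = -0.012572, Gamma_ppq = 0.011168, Gamma_pqq = 0.089999, Gamma_qpp = -0.400935, Gamma_qpq = 0.356165, Gamma_qqq = 2.870194; k3 = (-1.748787, 0.664428, 0.024670, 0.786759)
  k4: at (p, q) = (0.575121, 0.566443), (dp/dtau, dq/dtau) = (-1.747533, 0.703676); Gamma_ppp = -0.027217, Gamma_ppq = 0.033507, Gamma_pqq = 0.213682, Gamma_qpp = -0.348858, Gamma_qpq = 0.429480, Gamma_qqq = 2.738912; k4 = (-1.747533, 0.703676, 0.059717, 0.765431)
  Y <- Y + (h/6)(k1 + 2k2 + 2k3 + k4): p = 0.5751, q = 0.5664, dp/dtau = -1.7476, dq/dtau = 0.7034
step 2:
  k1: at (p, q) = (0.575054, 0.566437), (dp/dtau, dq/dtau) = (-1.747650, 0.703380); Gamma_ppp = -0.027224, Gamma_ppq = 0.033522, Gamma_pqq = 0.213756, Gamma_qpp = -0.348827, Gamma_qpq = 0.429532, Gamma_qqq = 2.738922; k1 = (-1.747650, 0.703380, 0.059810, 0.766366)
  k2: at (p, q) = (0.487671, 0.601606), (dp/dtau, dq/dtau) = (-1.744659, 0.741698); Gamma_ppp = -0.035755, Gamma_ppq = 0.058825, Gamma_pqq = 0.316041, Gamma_qpp = -0.296498, Gamma_qpq = 0.487814, Gamma_qqq = 2.620800; k2 = (-1.744659, 0.741698, 0.087213, 0.723221)
  k3: at (p, q) = (0.487821, 0.603522), (dp/dtau, dq/dtau) = (-1.743289, 0.739541); Gamma_ppp = -0.035795, Gamma_ppq = 0.058911, Gamma_pqq = 0.316130, Gamma_qpp = -0.296095, Gamma_qpq = 0.487310, Gamma_qqq = 2.615027; k3 = (-1.743289, 0.739541, 0.087784, 0.726151)
  k4: at (p, q) = (0.400725, 0.640391), (dp/dtau, dq/dtau) = (-1.738871, 0.775995); Gamma_ppp = -0.038859, Gamma_ppq = 0.084814, Gamma_pqq = 0.400082, Gamma_qpp = -0.243721, Gamma_qpq = 0.531945, Gamma_qqq = 2.509277; k4 = (-1.738871, 0.775995, 0.105469, 0.661490)
  Y <- Y + (h/6)(k1 + 2k2 + 2k3 + k4): p = 0.4007, q = 0.6405, dp/dtau = -1.7391, dq/dtau = 0.7755

Answer: p = 0.4007, q = 0.6405, dp/dtau = -1.7391, dq/dtau = 0.7755


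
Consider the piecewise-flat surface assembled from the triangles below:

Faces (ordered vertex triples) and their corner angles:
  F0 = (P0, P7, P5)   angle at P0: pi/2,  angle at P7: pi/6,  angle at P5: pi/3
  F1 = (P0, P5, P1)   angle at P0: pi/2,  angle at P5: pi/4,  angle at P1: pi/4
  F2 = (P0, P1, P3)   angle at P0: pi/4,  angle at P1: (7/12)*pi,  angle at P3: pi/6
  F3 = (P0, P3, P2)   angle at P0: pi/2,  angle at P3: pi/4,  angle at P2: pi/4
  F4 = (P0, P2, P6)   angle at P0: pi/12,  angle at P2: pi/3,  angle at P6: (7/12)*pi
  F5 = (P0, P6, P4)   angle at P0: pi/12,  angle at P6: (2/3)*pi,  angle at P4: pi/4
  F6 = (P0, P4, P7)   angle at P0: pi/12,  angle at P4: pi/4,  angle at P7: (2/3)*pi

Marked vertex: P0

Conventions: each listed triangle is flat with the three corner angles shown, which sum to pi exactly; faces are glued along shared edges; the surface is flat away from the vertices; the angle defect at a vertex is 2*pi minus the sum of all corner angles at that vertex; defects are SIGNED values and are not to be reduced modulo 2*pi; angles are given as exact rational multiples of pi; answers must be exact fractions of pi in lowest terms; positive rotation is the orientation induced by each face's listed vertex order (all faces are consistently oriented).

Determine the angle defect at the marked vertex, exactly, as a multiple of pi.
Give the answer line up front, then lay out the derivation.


Answer: defect(P0) = 0

Sum of corner angles at P0: 2*pi
defect = 2*pi - 2*pi


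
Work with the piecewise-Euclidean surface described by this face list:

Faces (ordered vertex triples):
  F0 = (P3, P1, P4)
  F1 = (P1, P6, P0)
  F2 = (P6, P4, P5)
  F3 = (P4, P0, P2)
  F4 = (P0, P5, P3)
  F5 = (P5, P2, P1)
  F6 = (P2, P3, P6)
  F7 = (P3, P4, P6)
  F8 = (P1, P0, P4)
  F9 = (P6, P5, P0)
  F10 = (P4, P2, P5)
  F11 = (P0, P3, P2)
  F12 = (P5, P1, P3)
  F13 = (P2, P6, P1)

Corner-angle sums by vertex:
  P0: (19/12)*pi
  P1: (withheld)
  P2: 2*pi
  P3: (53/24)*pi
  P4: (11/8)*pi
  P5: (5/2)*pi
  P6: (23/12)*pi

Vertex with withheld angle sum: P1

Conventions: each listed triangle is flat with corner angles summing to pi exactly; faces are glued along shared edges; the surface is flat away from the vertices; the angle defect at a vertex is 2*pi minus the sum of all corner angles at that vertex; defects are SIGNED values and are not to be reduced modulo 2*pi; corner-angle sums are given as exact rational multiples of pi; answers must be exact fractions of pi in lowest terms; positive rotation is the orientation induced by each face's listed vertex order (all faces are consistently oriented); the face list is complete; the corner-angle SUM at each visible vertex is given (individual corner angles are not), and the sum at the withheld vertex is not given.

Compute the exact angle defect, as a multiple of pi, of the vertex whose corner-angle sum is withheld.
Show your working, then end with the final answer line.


V = 7, E = 21, F = 14; chi = V - E + F = 0
Gauss-Bonnet: total defect = 2*pi*chi = 0; visible defects sum to (5/12)*pi

Answer: defect(P1) = (-5/12)*pi


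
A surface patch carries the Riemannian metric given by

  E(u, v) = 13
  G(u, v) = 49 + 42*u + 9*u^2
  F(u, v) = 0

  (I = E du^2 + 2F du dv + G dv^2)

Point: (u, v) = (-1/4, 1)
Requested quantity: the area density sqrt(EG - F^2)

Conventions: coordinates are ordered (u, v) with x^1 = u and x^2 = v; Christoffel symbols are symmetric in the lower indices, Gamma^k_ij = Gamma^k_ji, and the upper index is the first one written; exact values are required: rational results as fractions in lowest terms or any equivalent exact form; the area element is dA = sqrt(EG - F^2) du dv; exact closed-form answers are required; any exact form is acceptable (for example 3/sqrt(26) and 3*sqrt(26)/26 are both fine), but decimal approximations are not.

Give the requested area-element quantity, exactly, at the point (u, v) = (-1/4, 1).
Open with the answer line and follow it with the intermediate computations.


Answer: sqrt(EG - F^2) = 25*sqrt(13)/4

E = 13, F = 0, G = 625/16; EG - F^2 = 8125/16


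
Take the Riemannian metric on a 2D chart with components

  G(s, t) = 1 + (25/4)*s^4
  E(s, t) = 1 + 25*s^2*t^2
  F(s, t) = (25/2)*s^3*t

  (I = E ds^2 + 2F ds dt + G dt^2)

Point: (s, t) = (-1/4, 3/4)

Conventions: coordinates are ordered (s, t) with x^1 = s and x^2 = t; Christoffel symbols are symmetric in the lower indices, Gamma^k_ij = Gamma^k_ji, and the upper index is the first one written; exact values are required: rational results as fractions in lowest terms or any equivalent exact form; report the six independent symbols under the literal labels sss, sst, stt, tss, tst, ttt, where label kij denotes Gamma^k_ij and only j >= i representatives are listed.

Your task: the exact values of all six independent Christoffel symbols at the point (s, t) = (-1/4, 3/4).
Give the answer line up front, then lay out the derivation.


Answer: Gamma_sss = -3600/1949, Gamma_sst = 1200/1949, Gamma_stt = 0, Gamma_tss = 600/1949, Gamma_tst = -200/1949, Gamma_ttt = 0

E = 481/256, F = -75/512, G = 1049/1024 at the point
E_s = -225/32, E_t = 75/32, F_s = 225/128, F_t = -25/128, G_s = -25/64, G_t = 0
EG - F^2 = 1949/1024;  g^inv = (1024/1949) * [[1049/1024, 75/512], [75/512, 481/256]]
first-kind symbols [ij,l] = (1/2)(d_i g_jl + d_j g_il - d_l g_ij): [ss,s] = E_s/2 = -225/64, [ss,t] = F_s - E_t/2 = 75/128, [st,s] = E_t/2 = 75/64, [st,t] = G_s/2 = -25/128, [tt,s] = F_t - G_s/2 = 0, [tt,t] = G_t/2 = 0
Gamma^s_ij = (G*[ij,s] - F*[ij,t])/(EG - F^2), Gamma^t_ij = (E*[ij,t] - F*[ij,s])/(EG - F^2)


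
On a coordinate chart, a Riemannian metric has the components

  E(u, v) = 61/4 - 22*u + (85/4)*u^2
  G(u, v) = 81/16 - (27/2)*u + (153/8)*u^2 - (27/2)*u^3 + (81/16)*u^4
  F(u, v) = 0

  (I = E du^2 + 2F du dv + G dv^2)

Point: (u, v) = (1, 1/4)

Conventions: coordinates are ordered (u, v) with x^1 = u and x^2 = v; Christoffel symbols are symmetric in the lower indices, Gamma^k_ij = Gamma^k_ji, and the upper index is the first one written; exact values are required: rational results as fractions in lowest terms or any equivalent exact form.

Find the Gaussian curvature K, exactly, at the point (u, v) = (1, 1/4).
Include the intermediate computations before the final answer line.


E = 29/2, F = 0, G = 9/4, EG - F^2 = 261/8 at the point
E_u = 41/2, E_v = 0, F_u = 0, F_v = 0, G_u = 9/2, G_v = 0
E_vv = 0, F_uv = 0, G_uu = 18
Brioschi: K = (det M1 - det M2) / (EG - F^2)^2 with the standard first/second-derivative matrices M1, M2.
M1 = [[-E_vv/2 + F_uv - G_uu/2, E_u/2, F_u - E_v/2], [F_v - G_u/2, E, F], [G_v/2, F, G]] = [[-9, 41/4, 0], [-9/4, 29/2, 0], [0, 0, 9/4]]; det M1 = -15471/64
M2 = [[0, E_v/2, G_u/2], [E_v/2, E, F], [G_u/2, F, G]] = [[0, 0, 9/4], [0, 29/2, 0], [9/4, 0, 9/4]]; det M2 = -2349/32
det M1 - det M2 = -10773/64; K = -10773/64 / (261/8)^2 = -133/841

Answer: K = -133/841


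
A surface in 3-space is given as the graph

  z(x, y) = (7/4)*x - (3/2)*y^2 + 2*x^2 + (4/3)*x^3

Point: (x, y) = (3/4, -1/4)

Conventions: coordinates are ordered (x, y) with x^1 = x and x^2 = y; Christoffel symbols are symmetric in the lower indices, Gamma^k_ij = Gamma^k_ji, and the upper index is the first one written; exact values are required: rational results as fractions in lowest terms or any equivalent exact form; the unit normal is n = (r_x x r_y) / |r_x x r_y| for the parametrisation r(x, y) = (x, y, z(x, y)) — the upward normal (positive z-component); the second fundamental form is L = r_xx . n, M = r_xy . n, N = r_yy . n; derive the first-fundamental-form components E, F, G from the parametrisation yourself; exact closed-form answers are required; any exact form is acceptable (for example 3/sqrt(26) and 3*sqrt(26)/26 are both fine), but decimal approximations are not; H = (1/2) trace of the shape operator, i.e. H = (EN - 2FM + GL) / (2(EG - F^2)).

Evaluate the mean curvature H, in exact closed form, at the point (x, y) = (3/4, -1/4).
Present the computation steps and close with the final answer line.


z_x = 7, z_y = 3/4, z_xx = 10, z_xy = 0, z_yy = -3
E = 50, F = 21/4, G = 25/16; answer radicand W^2 = 809/16
unnormalised second-form numerators: l = 10, m = 0, n = -3; L = l/sqrt(809/16), and similarly M = m/sqrt(W^2), N = n/sqrt(W^2)
H = (E*n - 2*F*m + G*l) / (2*(EG - F^2)*sqrt(W^2)); E*n - 2*F*m + G*l = -1075/8, EG - F^2 = 809/16, so H = (-1075/809)/sqrt(809/16)

Answer: H = -4300*sqrt(809)/654481


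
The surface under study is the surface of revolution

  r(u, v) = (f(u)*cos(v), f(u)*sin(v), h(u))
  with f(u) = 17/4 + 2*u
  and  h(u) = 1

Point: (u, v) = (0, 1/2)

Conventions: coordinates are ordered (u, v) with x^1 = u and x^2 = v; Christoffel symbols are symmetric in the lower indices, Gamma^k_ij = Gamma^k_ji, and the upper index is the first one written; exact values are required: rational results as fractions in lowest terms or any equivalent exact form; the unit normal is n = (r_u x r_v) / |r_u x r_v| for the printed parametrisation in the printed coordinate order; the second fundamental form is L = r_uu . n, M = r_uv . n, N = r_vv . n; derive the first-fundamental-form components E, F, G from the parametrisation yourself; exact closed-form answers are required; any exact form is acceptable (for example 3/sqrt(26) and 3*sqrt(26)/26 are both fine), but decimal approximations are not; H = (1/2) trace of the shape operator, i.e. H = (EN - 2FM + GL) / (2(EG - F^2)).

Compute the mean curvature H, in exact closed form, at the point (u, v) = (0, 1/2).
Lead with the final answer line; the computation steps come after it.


Answer: H = 0

f = 17/4, f' = 2, f'' = 0, h' = 0, h'' = 0
E = 4, F = 0, G = 289/16; answer radicand W^2 = 4
unnormalised second-form numerators: l = 0, m = 0, n = 0; L = l/sqrt(4), and similarly M = m/sqrt(W^2), N = n/sqrt(W^2)
H = (E*n - 2*F*m + G*l) / (2*(EG - F^2)*sqrt(W^2)); E*n - 2*F*m + G*l = 0, EG - F^2 = 289/4, so H = (0)/sqrt(4)


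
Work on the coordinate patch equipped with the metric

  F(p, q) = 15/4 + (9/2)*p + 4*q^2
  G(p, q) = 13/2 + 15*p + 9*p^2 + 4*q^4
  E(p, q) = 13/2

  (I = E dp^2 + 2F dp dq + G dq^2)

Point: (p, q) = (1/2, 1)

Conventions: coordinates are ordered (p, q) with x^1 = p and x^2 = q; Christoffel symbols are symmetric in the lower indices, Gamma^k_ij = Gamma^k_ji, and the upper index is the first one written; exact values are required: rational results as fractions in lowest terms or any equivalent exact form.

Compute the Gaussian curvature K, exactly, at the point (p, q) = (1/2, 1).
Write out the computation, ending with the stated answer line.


E = 13/2, F = 10, G = 81/4, EG - F^2 = 253/8 at the point
E_p = 0, E_q = 0, F_p = 9/2, F_q = 8, G_p = 24, G_q = 16
E_qq = 0, F_pq = 0, G_pp = 18
K follows from Brioschi's formula, (det M1 - det M2)/(EG - F^2)^2.
M1 = [[-E_qq/2 + F_pq - G_pp/2, E_p/2, F_p - E_q/2], [F_q - G_p/2, E, F], [G_q/2, F, G]] = [[-9, 0, 9/2], [-4, 13/2, 10], [8, 10, 81/4]]; det M1 = -5589/8
M2 = [[0, E_q/2, G_p/2], [E_q/2, E, F], [G_p/2, F, G]] = [[0, 0, 12], [0, 13/2, 10], [12, 10, 81/4]]; det M2 = -936
det M1 - det M2 = 1899/8; K = 1899/8 / (253/8)^2 = 15192/64009

Answer: K = 15192/64009


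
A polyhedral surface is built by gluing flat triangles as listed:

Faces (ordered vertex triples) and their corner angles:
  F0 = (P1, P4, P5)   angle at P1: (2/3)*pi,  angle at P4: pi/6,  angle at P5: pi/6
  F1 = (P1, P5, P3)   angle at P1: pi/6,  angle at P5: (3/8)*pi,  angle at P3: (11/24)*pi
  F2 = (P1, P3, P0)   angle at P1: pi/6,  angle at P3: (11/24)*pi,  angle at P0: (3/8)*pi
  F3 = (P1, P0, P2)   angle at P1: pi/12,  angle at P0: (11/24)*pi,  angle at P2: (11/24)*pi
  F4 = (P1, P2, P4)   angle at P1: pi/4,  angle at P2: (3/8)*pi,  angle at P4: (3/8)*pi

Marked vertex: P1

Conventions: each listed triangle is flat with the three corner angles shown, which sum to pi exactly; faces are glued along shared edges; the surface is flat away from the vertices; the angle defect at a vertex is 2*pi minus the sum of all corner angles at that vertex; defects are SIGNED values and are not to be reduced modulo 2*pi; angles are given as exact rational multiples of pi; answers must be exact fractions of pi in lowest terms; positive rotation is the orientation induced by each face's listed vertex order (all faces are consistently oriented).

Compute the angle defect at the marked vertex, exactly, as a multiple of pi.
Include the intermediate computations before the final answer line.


Sum of corner angles at P1: (4/3)*pi
defect = 2*pi - (4/3)*pi

Answer: defect(P1) = (2/3)*pi


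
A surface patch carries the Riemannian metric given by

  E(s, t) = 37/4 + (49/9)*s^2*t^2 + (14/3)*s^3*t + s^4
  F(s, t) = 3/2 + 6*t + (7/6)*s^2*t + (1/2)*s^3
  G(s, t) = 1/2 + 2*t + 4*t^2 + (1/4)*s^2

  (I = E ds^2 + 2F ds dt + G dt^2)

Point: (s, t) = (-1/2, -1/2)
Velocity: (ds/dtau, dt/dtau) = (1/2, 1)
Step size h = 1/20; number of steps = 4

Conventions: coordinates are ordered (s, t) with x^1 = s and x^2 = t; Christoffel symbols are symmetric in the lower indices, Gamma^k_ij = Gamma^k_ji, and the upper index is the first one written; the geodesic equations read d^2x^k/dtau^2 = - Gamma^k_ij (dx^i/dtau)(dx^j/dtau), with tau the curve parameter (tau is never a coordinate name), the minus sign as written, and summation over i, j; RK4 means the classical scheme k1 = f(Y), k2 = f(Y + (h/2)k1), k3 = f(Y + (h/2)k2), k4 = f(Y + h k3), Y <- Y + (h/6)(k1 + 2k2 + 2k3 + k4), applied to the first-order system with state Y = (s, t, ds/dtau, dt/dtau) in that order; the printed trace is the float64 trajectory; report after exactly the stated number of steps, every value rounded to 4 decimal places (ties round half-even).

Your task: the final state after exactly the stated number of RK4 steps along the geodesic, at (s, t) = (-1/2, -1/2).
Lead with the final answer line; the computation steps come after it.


Answer: s = -0.4117, t = -0.3135, ds/dtau = 0.3883, dt/dtau = 0.8794

f(Y) = (ds/dtau, dt/dtau, -Gamma^s_ij Y'^i Y'^j, -Gamma^t_ij Y'^i Y'^j) with the Gammas evaluated at the stage position; h = 0.050000; intermediate values shown to 6 dp
step 0: s = -0.5000, t = -0.5000, ds/dtau = 0.5000, dt/dtau = 1.0000
step 1:
  k1: at (s, t) = (-0.500000, -0.500000), (ds/dtau, dt/dtau) = (0.500000, 1.000000); Gamma_sss = 0.853126, Gamma_sst = -0.284231, Gamma_stt = 0.710578, Gamma_tss = 6.023073, Gamma_tst = -1.085442, Gamma_ttt = 0.380273; k1 = (0.500000, 1.000000, -0.639628, -0.800598)
  k2: at (s, t) = (-0.487500, -0.475000), (ds/dtau, dt/dtau) = (0.484009, 0.979985); Gamma_sss = 0.715449, Gamma_sst = -0.239536, Gamma_stt = 0.706708, Gamma_tss = 5.632318, Gamma_tst = -0.958503, Gamma_ttt = 0.367384; k2 = (0.484009, 0.979985, -0.619073, -0.763002)
  k3: at (s, t) = (-0.487900, -0.475500), (ds/dtau, dt/dtau) = (0.484523, 0.980925); Gamma_sss = 0.718534, Gamma_sst = -0.240513, Gamma_stt = 0.706826, Gamma_tss = 5.643154, Gamma_tst = -0.961405, Gamma_ttt = 0.367942; k3 = (0.484523, 0.980925, -0.620180, -0.764967)
  k4: at (s, t) = (-0.475774, -0.450954), (ds/dtau, dt/dtau) = (0.468991, 0.961752); Gamma_sss = 0.593633, Gamma_sst = -0.202398, Gamma_stt = 0.702269, Gamma_tss = 5.267097, Gamma_tst = -0.850171, Gamma_ttt = 0.351141; k4 = (0.468991, 0.961752, -0.597561, -0.716361)
  Y <- Y + (h/6)(k1 + 2k2 + 2k3 + k4): s = -0.4758, t = -0.4510, ds/dtau = 0.4690, dt/dtau = 0.9619
step 2:
  k1: at (s, t) = (-0.475783, -0.450970), (ds/dtau, dt/dtau) = (0.469036, 0.961893); Gamma_sss = 0.593715, Gamma_sst = -0.202423, Gamma_stt = 0.702272, Gamma_tss = 5.267364, Gamma_tst = -0.850244, Gamma_ttt = 0.351155; k1 = (0.469036, 0.961893, -0.597732, -0.716498)
  k2: at (s, t) = (-0.464057, -0.426923), (ds/dtau, dt/dtau) = (0.454093, 0.943980); Gamma_sss = 0.482000, Gamma_sst = -0.170205, Gamma_stt = 0.697437, Gamma_tss = 4.909675, Gamma_tst = -0.753894, Gamma_ttt = 0.331715; k2 = (0.454093, 0.943980, -0.574956, -0.661646)
  k3: at (s, t) = (-0.464431, -0.427371), (ds/dtau, dt/dtau) = (0.454662, 0.945351); Gamma_sss = 0.484299, Gamma_sst = -0.170873, Gamma_stt = 0.697557, Gamma_tss = 4.919057, Gamma_tst = -0.755970, Gamma_ttt = 0.332350; k3 = (0.454662, 0.945351, -0.576625, -0.664017)
  k4: at (s, t) = (-0.453050, -0.403703), (ds/dtau, dt/dtau) = (0.440205, 0.928692); Gamma_sss = 0.384514, Gamma_sst = -0.143468, Gamma_stt = 0.692717, Gamma_tss = 4.578971, Gamma_tst = -0.672318, Gamma_ttt = 0.311254; k4 = (0.440205, 0.928692, -0.554654, -0.606054)
  Y <- Y + (h/6)(k1 + 2k2 + 2k3 + k4): s = -0.4531, t = -0.4037, ds/dtau = 0.4402, dt/dtau = 0.9288
step 3:
  k1: at (s, t) = (-0.453060, -0.403727), (ds/dtau, dt/dtau) = (0.440240, 0.928777); Gamma_sss = 0.384608, Gamma_sst = -0.143493, Gamma_stt = 0.692721, Gamma_tss = 4.579287, Gamma_tst = -0.672394, Gamma_ttt = 0.311274; k1 = (0.440240, 0.928777, -0.554757, -0.606167)
  k2: at (s, t) = (-0.442054, -0.380507), (ds/dtau, dt/dtau) = (0.426371, 0.913623); Gamma_sss = 0.296615, Gamma_sst = -0.120329, Gamma_stt = 0.688092, Gamma_tss = 4.258481, Gamma_tst = -0.600497, Gamma_ttt = 0.289354; k2 = (0.426371, 0.913623, -0.534531, -0.547846)
  k3: at (s, t) = (-0.442401, -0.380886), (ds/dtau, dt/dtau) = (0.426876, 0.915081); Gamma_sss = 0.298195, Gamma_sst = -0.120769, Gamma_stt = 0.688191, Gamma_tss = 4.266309, Gamma_tst = -0.601908, Gamma_ttt = 0.289966; k3 = (0.426876, 0.915081, -0.536259, -0.549990)
  k4: at (s, t) = (-0.431716, -0.357972), (ds/dtau, dt/dtau) = (0.413427, 0.901277); Gamma_sss = 0.220520, Gamma_sst = -0.100998, Gamma_stt = 0.683872, Gamma_tss = 3.962557, Gamma_tst = -0.539829, Gamma_ttt = 0.267727; k4 = (0.413427, 0.901277, -0.517936, -0.492468)
  Y <- Y + (h/6)(k1 + 2k2 + 2k3 + k4): s = -0.4317, t = -0.3580, ds/dtau = 0.4135, dt/dtau = 0.9013
step 4:
  k1: at (s, t) = (-0.431725, -0.357998), (ds/dtau, dt/dtau) = (0.413454, 0.901324); Gamma_sss = 0.220598, Gamma_sst = -0.101017, Gamma_stt = 0.683877, Gamma_tss = 3.962846, Gamma_tst = -0.539889, Gamma_ttt = 0.267748; k1 = (0.413454, 0.901324, -0.517992, -0.492554)
  k2: at (s, t) = (-0.421389, -0.335465), (ds/dtau, dt/dtau) = (0.400504, 0.889010); Gamma_sss = 0.152902, Gamma_sst = -0.084204, Gamma_stt = 0.679969, Gamma_tss = 3.676831, Gamma_tst = -0.486785, Gamma_ttt = 0.245715; k2 = (0.400504, 0.889010, -0.501970, -0.437333)
  k3: at (s, t) = (-0.421713, -0.335772), (ds/dtau, dt/dtau) = (0.400905, 0.890391); Gamma_sss = 0.153908, Gamma_sst = -0.084491, Gamma_stt = 0.680040, Gamma_tss = 3.683273, Gamma_tst = -0.487714, Gamma_ttt = 0.246256; k3 = (0.400905, 0.890391, -0.503550, -0.439033)
  k4: at (s, t) = (-0.411680, -0.313478), (ds/dtau, dt/dtau) = (0.388277, 0.879373); Gamma_sss = 0.094874, Gamma_sst = -0.070026, Gamma_stt = 0.676556, Gamma_tss = 3.412528, Gamma_tst = -0.442073, Gamma_ttt = 0.224656; k4 = (0.388277, 0.879373, -0.489662, -0.386311)
  Y <- Y + (h/6)(k1 + 2k2 + 2k3 + k4): s = -0.4117, t = -0.3135, ds/dtau = 0.3883, dt/dtau = 0.8794


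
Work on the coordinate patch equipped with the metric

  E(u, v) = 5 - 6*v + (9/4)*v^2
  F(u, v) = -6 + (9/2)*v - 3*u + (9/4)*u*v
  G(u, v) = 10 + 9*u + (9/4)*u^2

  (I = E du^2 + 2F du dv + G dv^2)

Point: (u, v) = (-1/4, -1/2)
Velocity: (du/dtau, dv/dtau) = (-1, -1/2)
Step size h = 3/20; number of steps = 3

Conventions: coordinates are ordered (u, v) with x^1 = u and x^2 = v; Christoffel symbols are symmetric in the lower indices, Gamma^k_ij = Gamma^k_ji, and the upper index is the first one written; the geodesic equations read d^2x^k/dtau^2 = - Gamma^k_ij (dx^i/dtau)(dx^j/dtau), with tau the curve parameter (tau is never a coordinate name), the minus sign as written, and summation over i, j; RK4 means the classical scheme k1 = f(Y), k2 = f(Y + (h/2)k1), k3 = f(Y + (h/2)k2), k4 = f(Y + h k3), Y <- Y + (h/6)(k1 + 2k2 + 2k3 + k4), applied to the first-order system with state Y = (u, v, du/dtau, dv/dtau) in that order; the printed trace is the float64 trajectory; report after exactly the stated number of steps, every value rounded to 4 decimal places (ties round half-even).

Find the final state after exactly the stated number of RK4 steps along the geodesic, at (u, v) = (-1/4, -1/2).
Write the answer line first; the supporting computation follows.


Answer: u = -0.6702, v = -0.7499, du/dtau = -0.8627, dv/dtau = -0.6075

f(Y) = (du/dtau, dv/dtau, -Gamma^u_ij Y'^i Y'^j, -Gamma^v_ij Y'^i Y'^j) with the Gammas evaluated at the stage position; h = 0.150000; intermediate values shown to 6 dp
step 0: u = -0.2500, v = -0.5000, du/dtau = -1.0000, dv/dtau = -0.5000
step 1:
  k1: at (u, v) = (-0.250000, -0.500000), (du/dtau, dv/dtau) = (-1.000000, -0.500000); Gamma_uuu = 0.000000, Gamma_uuv = -0.266936, Gamma_uvv = 0.000000, Gamma_vuu = 0.000000, Gamma_vuv = 0.254803, Gamma_vvv = 0.000000; k1 = (-1.000000, -0.500000, 0.266936, -0.254803)
  k2: at (u, v) = (-0.325000, -0.537500), (du/dtau, dv/dtau) = (-0.979980, -0.519110); Gamma_uuu = 0.000000, Gamma_uuv = -0.277157, Gamma_uvv = 0.000000, Gamma_vuu = 0.000000, Gamma_vuv = 0.248145, Gamma_vvv = 0.000000; k2 = (-0.979980, -0.519110, 0.281989, -0.252471)
  k3: at (u, v) = (-0.323498, -0.538933), (du/dtau, dv/dtau) = (-0.978851, -0.518935); Gamma_uuu = 0.000000, Gamma_uuv = -0.276943, Gamma_uvv = 0.000000, Gamma_vuu = 0.000000, Gamma_vuv = 0.247985, Gamma_vvv = 0.000000; k3 = (-0.978851, -0.518935, 0.281352, -0.251934)
  k4: at (u, v) = (-0.396828, -0.577840), (du/dtau, dv/dtau) = (-0.957797, -0.537790); Gamma_uuu = 0.000000, Gamma_uuv = -0.286654, Gamma_uvv = 0.000000, Gamma_vuu = 0.000000, Gamma_vuv = 0.240457, Gamma_vvv = 0.000000; k4 = (-0.957797, -0.537790, 0.295307, -0.247716)
  Y <- Y + (h/6)(k1 + 2k2 + 2k3 + k4): u = -0.3969, v = -0.5778, du/dtau = -0.9578, dv/dtau = -0.5378
step 2:
  k1: at (u, v) = (-0.396886, -0.577847), (du/dtau, dv/dtau) = (-0.957777, -0.537783); Gamma_uuu = 0.000000, Gamma_uuv = -0.286662, Gamma_uvv = 0.000000, Gamma_vuu = 0.000000, Gamma_vuv = 0.240454, Gamma_vvv = 0.000000; k1 = (-0.957777, -0.537783, 0.295305, -0.247704)
  k2: at (u, v) = (-0.468720, -0.618181), (du/dtau, dv/dtau) = (-0.935629, -0.556361); Gamma_uuu = 0.000000, Gamma_uuv = -0.295788, Gamma_uvv = 0.000000, Gamma_vuu = 0.000000, Gamma_vuv = 0.232094, Gamma_vvv = 0.000000; k2 = (-0.935629, -0.556361, 0.307944, -0.241632)
  k3: at (u, v) = (-0.467059, -0.619574), (du/dtau, dv/dtau) = (-0.934681, -0.555906); Gamma_uuu = 0.000000, Gamma_uuv = -0.295528, Gamma_uvv = 0.000000, Gamma_vuu = 0.000000, Gamma_vuv = 0.231976, Gamma_vvv = 0.000000; k3 = (-0.934681, -0.555906, 0.307109, -0.241066)
  k4: at (u, v) = (-0.537089, -0.661233), (du/dtau, dv/dtau) = (-0.911710, -0.573943); Gamma_uuu = 0.000000, Gamma_uuv = -0.303918, Gamma_uvv = 0.000000, Gamma_vuu = 0.000000, Gamma_vuv = 0.222908, Gamma_vvv = 0.000000; k4 = (-0.911710, -0.573943, 0.318062, -0.233282)
  Y <- Y + (h/6)(k1 + 2k2 + 2k3 + k4): u = -0.5371, v = -0.6613, du/dtau = -0.9117, dv/dtau = -0.5739
step 3:
  k1: at (u, v) = (-0.537139, -0.661254), (du/dtau, dv/dtau) = (-0.911690, -0.573943); Gamma_uuu = 0.000000, Gamma_uuv = -0.303924, Gamma_uvv = 0.000000, Gamma_vuu = 0.000000, Gamma_vuv = 0.222903, Gamma_vvv = 0.000000; k1 = (-0.911690, -0.573943, 0.318061, -0.233271)
  k2: at (u, v) = (-0.605516, -0.704299), (du/dtau, dv/dtau) = (-0.887835, -0.591438); Gamma_uuu = 0.000000, Gamma_uuv = -0.311518, Gamma_uvv = 0.000000, Gamma_vuu = 0.000000, Gamma_vuv = 0.213192, Gamma_vvv = 0.000000; k2 = (-0.887835, -0.591438, 0.327156, -0.223894)
  k3: at (u, v) = (-0.603727, -0.705611), (du/dtau, dv/dtau) = (-0.887153, -0.590735); Gamma_uuu = 0.000000, Gamma_uuv = -0.311227, Gamma_uvv = 0.000000, Gamma_vuu = 0.000000, Gamma_vuv = 0.213129, Gamma_vvv = 0.000000; k3 = (-0.887153, -0.590735, 0.326211, -0.223390)
  k4: at (u, v) = (-0.670212, -0.749864), (du/dtau, dv/dtau) = (-0.862758, -0.607451); Gamma_uuu = 0.000000, Gamma_uuv = -0.317924, Gamma_uvv = 0.000000, Gamma_vuu = 0.000000, Gamma_vuv = 0.202944, Gamma_vvv = 0.000000; k4 = (-0.862758, -0.607451, 0.333238, -0.212719)
  Y <- Y + (h/6)(k1 + 2k2 + 2k3 + k4): u = -0.6702, v = -0.7499, du/dtau = -0.8627, dv/dtau = -0.6075


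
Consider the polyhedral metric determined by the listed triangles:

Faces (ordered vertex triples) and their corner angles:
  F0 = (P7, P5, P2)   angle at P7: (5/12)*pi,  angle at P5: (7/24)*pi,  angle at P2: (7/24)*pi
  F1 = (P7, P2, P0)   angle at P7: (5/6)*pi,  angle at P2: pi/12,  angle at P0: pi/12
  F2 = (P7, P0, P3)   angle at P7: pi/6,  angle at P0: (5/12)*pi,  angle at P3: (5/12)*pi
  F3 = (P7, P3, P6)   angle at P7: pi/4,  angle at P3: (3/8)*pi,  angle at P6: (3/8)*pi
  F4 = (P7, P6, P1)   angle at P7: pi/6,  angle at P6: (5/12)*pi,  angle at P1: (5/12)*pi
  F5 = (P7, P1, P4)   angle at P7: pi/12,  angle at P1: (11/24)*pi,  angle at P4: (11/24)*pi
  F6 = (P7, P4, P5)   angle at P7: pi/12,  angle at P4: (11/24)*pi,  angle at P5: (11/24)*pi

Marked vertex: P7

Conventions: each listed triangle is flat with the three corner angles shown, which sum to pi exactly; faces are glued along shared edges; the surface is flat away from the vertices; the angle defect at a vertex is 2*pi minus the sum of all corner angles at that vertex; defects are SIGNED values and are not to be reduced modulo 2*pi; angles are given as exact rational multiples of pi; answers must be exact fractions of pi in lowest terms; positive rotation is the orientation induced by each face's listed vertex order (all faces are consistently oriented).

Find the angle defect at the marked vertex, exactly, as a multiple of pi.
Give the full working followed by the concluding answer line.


Sum of corner angles at P7: 2*pi
defect = 2*pi - 2*pi

Answer: defect(P7) = 0


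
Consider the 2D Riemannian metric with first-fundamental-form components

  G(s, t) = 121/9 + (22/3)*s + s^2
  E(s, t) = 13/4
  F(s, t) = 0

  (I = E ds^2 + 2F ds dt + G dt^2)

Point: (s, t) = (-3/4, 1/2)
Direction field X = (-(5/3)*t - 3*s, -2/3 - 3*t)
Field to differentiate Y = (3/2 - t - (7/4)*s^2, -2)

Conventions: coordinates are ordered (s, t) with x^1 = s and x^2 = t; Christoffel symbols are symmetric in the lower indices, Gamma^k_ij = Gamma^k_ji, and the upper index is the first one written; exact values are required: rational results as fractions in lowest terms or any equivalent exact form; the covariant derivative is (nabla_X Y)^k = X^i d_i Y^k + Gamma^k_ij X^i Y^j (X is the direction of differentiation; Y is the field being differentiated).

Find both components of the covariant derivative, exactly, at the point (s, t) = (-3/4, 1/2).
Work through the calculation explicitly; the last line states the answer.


E = 13/4, F = 0, G = 1225/144 at the point
E_s = 0, E_t = 0, F_s = 0, F_t = 0, G_s = 35/6, G_t = 0
EG - F^2 = 15925/576;  g^inv = (576/15925) * [[1225/144, 0], [0, 13/4]]
first-kind symbols [ij,l] = (1/2)(d_i g_jl + d_j g_il - d_l g_ij): [ss,s] = E_s/2 = 0, [ss,t] = F_s - E_t/2 = 0, [st,s] = E_t/2 = 0, [st,t] = G_s/2 = 35/12, [tt,s] = F_t - G_s/2 = -35/12, [tt,t] = G_t/2 = 0
Gamma^s_ij = (G*[ij,s] - F*[ij,t])/(EG - F^2), Gamma^t_ij = (E*[ij,t] - F*[ij,s])/(EG - F^2)
Gamma_sss = 0, Gamma_sst = 0, Gamma_stt = -35/39, Gamma_tss = 0, Gamma_tst = 12/35, Gamma_ttt = 0
X = (17/12, -13/6), Y = (1/64, -2) at the point

Answer: (nabla_X Y)^s = 575/288, (nabla_X Y)^t = -1101/1120


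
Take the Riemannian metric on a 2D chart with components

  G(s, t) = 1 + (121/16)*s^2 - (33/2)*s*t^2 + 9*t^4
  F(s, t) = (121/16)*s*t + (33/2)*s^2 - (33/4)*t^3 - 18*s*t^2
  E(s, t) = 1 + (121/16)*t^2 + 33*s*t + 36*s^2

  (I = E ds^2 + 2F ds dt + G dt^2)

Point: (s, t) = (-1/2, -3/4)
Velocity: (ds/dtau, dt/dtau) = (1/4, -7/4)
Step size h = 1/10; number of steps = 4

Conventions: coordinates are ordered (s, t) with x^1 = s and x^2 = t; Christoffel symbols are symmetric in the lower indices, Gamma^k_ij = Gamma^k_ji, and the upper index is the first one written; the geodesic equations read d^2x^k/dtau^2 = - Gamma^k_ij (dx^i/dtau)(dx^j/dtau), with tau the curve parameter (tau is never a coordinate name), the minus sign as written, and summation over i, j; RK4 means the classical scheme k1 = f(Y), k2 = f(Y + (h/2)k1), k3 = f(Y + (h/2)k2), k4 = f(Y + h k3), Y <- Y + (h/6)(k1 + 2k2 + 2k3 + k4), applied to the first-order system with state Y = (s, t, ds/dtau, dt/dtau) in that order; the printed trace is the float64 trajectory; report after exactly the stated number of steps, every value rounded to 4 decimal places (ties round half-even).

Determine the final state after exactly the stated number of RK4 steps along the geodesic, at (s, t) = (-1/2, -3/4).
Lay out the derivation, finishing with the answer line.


f(Y) = (ds/dtau, dt/dtau, -Gamma^s_ij Y'^i Y'^j, -Gamma^t_ij Y'^i Y'^j) with the Gammas evaluated at the stage position; h = 0.100000; intermediate values shown to 6 dp
step 0: s = -0.5000, t = -0.7500, ds/dtau = 0.2500, dt/dtau = -1.7500
step 1:
  k1: at (s, t) = (-0.500000, -0.750000), (ds/dtau, dt/dtau) = (0.250000, -1.750000); Gamma_sss = -0.843567, Gamma_sst = -0.386635, Gamma_stt = -0.632675, Gamma_tss = -0.510306, Gamma_tst = -0.233890, Gamma_ttt = -0.382729; k1 = (0.250000, -1.750000, 1.651985, 0.999349)
  k2: at (s, t) = (-0.487500, -0.837500), (ds/dtau, dt/dtau) = (0.332599, -1.700033); Gamma_sss = -0.780313, Gamma_sst = -0.357643, Gamma_stt = -0.653512, Gamma_tss = -0.514153, Gamma_tst = -0.235653, Gamma_ttt = -0.430603; k2 = (0.332599, -1.700033, 1.570597, 1.034876)
  k3: at (s, t) = (-0.483370, -0.835002), (ds/dtau, dt/dtau) = (0.328530, -1.698256); Gamma_sss = -0.785238, Gamma_sst = -0.359901, Gamma_stt = -0.655675, Gamma_tss = -0.516939, Gamma_tst = -0.236930, Gamma_ttt = -0.431645; k3 = (0.328530, -1.698256, 1.574170, 1.036310)
  k4: at (s, t) = (-0.467147, -0.919826), (ds/dtau, dt/dtau) = (0.407417, -1.646369); Gamma_sss = -0.726337, Gamma_sst = -0.332904, Gamma_stt = -0.668103, Gamma_tss = -0.520723, Gamma_tst = -0.238665, Gamma_ttt = -0.478975; k4 = (0.407417, -1.646369, 1.484881, 1.064537)
  Y <- Y + (h/6)(k1 + 2k2 + 2k3 + k4): s = -0.4670, t = -0.9199, ds/dtau = 0.4071, dt/dtau = -1.6466
step 2:
  k1: at (s, t) = (-0.467005, -0.919882), (ds/dtau, dt/dtau) = (0.407107, -1.646562); Gamma_sss = -0.726374, Gamma_sst = -0.332921, Gamma_stt = -0.668178, Gamma_tss = -0.520807, Gamma_tst = -0.238703, Gamma_ttt = -0.479081; k1 = (0.407107, -1.646562, 1.485598, 1.065168)
  k2: at (s, t) = (-0.446650, -1.002211), (ds/dtau, dt/dtau) = (0.481387, -1.593304); Gamma_sss = -0.671928, Gamma_sst = -0.307967, Gamma_stt = -0.673413, Gamma_tss = -0.524289, Gamma_tst = -0.240299, Gamma_ttt = -0.525448; k2 = (0.481387, -1.593304, 1.392828, 1.086790)
  k3: at (s, t) = (-0.442936, -0.999548), (ds/dtau, dt/dtau) = (0.476748, -1.592223); Gamma_sss = -0.675823, Gamma_sst = -0.309752, Gamma_stt = -0.675517, Gamma_tss = -0.526941, Gamma_tst = -0.241514, Gamma_ttt = -0.526702; k3 = (0.476748, -1.592223, 1.395901, 1.088387)
  k4: at (s, t) = (-0.419331, -1.079105), (ds/dtau, dt/dtau) = (0.546697, -1.537724); Gamma_sss = -0.624790, Gamma_sst = -0.286362, Gamma_stt = -0.674213, Gamma_tss = -0.529427, Gamma_tst = -0.242654, Gamma_ttt = -0.571307; k4 = (0.546697, -1.537724, 1.299506, 1.101159)
  Y <- Y + (h/6)(k1 + 2k2 + 2k3 + k4): s = -0.4192, t = -1.0791, ds/dtau = 0.5465, dt/dtau = -1.5380
step 3:
  k1: at (s, t) = (-0.419171, -1.079138), (ds/dtau, dt/dtau) = (0.546483, -1.537951); Gamma_sss = -0.624828, Gamma_sst = -0.286380, Gamma_stt = -0.674276, Gamma_tss = -0.529518, Gamma_tst = -0.242696, Gamma_ttt = -0.571423; k1 = (0.546483, -1.537951, 1.300078, 1.101766)
  k2: at (s, t) = (-0.391847, -1.156036), (ds/dtau, dt/dtau) = (0.611487, -1.482863); Gamma_sss = -0.577476, Gamma_sst = -0.264677, Gamma_stt = -0.667583, Gamma_tss = -0.531181, Gamma_tst = -0.243458, Gamma_ttt = -0.614064; k2 = (0.611487, -1.482863, 1.203873, 1.107360)
  k3: at (s, t) = (-0.388597, -1.153281), (ds/dtau, dt/dtau) = (0.606676, -1.482583); Gamma_sss = -0.580540, Gamma_sst = -0.266081, Gamma_stt = -0.669525, Gamma_tss = -0.533670, Gamma_tst = -0.244599, Gamma_ttt = -0.615472; k3 = (0.606676, -1.482583, 1.206672, 1.109252)
  k4: at (s, t) = (-0.358503, -1.227396), (ds/dtau, dt/dtau) = (0.667150, -1.427026); Gamma_sss = -0.536106, Gamma_sst = -0.245715, Gamma_stt = -0.658015, Gamma_tss = -0.534072, Gamma_tst = -0.244783, Gamma_ttt = -0.655518; k4 = (0.667150, -1.427026, 1.110737, 1.106522)
  Y <- Y + (h/6)(k1 + 2k2 + 2k3 + k4): s = -0.3583, t = -1.2274, ds/dtau = 0.6670, dt/dtau = -1.4273
step 4:
  k1: at (s, t) = (-0.358338, -1.227403), (ds/dtau, dt/dtau) = (0.667014, -1.427259); Gamma_sss = -0.536144, Gamma_sst = -0.245733, Gamma_stt = -0.658065, Gamma_tss = -0.534164, Gamma_tst = -0.244825, Gamma_ttt = -0.655634; k1 = (0.667014, -1.427259, 1.111182, 1.107078)
  k2: at (s, t) = (-0.324988, -1.298766), (ds/dtau, dt/dtau) = (0.722573, -1.371905); Gamma_sss = -0.494920, Gamma_sst = -0.226838, Gamma_stt = -0.642785, Gamma_tss = -0.533692, Gamma_tst = -0.244609, Gamma_ttt = -0.693141; k2 = (0.722573, -1.371905, 1.018474, 1.098262)
  k3: at (s, t) = (-0.322210, -1.295998), (ds/dtau, dt/dtau) = (0.717938, -1.372346); Gamma_sss = -0.497307, Gamma_sst = -0.227932, Gamma_stt = -0.644508, Gamma_tss = -0.535994, Gamma_tst = -0.245664, Gamma_ttt = -0.694647; k3 = (0.717938, -1.372346, 1.021009, 1.100437)
  k4: at (s, t) = (-0.286544, -1.364637), (ds/dtau, dt/dtau) = (0.769115, -1.317215); Gamma_sss = -0.458678, Gamma_sst = -0.210228, Gamma_stt = -0.625930, Gamma_tss = -0.534344, Gamma_tst = -0.244907, Gamma_ttt = -0.729185; k4 = (0.769115, -1.317215, 0.931390, 1.085035)
  Y <- Y + (h/6)(k1 + 2k2 + 2k3 + k4): s = -0.2864, t = -1.3646, ds/dtau = 0.7690, dt/dtau = -1.3174

Answer: s = -0.2864, t = -1.3646, ds/dtau = 0.7690, dt/dtau = -1.3174
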